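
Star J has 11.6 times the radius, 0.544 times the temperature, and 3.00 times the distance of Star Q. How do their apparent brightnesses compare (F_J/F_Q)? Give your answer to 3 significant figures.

L_J/L_Q = (R_J/R_Q)²(T_J/T_Q)⁴ = (11.6)² × (0.544)⁴ = 11.78.
F_J/F_Q = (L_J/L_Q)/(d_J/d_Q)² = 11.78 / (3.00)² = 1.309.

1.31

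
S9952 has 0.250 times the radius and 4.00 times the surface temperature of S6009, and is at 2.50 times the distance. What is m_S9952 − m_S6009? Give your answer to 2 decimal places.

L_S9952/L_S6009 = (0.250)²(4.00)⁴ = 16.00.
F_S9952/F_S6009 = (L_S9952/L_S6009)/(d_S9952/d_S6009)² = 16.00/6.250 = 2.560.
m_S9952 − m_S6009 = −2.5 log₁₀(2.560) = -1.02.

-1.02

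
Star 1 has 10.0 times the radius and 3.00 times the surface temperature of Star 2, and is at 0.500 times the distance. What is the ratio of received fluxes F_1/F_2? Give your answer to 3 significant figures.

3.24×10^4

L_1/L_2 = (R_1/R_2)²(T_1/T_2)⁴ = (10.0)² × (3.00)⁴ = 8100.
F_1/F_2 = (L_1/L_2)/(d_1/d_2)² = 8100 / (0.500)² = 3.240×10^4.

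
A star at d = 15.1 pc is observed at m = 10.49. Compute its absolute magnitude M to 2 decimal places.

M = m − 5 log₁₀(d/10 pc) = 10.49 − 5 log₁₀(15.1/10)
  = 10.49 − 5 × 0.179 = 10.49 − 0.89 = 9.60.

9.60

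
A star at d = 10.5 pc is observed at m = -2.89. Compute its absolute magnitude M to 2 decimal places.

M = m − 5 log₁₀(d/10 pc) = -2.89 − 5 log₁₀(10.5/10)
  = -2.89 − 5 × 0.021 = -2.89 − 0.11 = -3.00.

-3.00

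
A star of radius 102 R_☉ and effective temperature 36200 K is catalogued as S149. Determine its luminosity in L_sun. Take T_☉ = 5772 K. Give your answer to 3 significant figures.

1.61×10^7 L_sun

L/L_☉ = (R/R_☉)² (T/T_☉)⁴ = (102)² × (36200/5772)⁴
       = 1.040×10^4 × (6.272)⁴ = 1.040×10^4 × 1547 = 1.610×10^7.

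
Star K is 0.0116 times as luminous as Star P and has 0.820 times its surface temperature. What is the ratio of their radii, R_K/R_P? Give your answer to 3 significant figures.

L ∝ R²T⁴ gives R ∝ √L / T², so
R_K/R_P = √(0.0116) / (0.820)² = 0.1077 / 0.6724 = 0.1602.

0.160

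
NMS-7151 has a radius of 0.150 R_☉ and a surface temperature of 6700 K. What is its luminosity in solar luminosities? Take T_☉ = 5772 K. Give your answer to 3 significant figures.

0.0408 solar luminosities

L/L_☉ = (R/R_☉)² (T/T_☉)⁴ = (0.150)² × (6700/5772)⁴
       = 0.02250 × (1.161)⁴ = 0.02250 × 1.815 = 0.04085.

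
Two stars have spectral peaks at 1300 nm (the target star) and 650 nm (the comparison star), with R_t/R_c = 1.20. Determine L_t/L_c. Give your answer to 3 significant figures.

Wien's law gives T ∝ 1/λ_max, so T_t/T_c = λ_c/λ_t = 650/1300 = 0.5000.
Then L ∝ R²T⁴ gives L_t/L_c = (1.20)² × (0.5000)⁴ = 1.440 × 0.06250 = 0.09000.

0.0900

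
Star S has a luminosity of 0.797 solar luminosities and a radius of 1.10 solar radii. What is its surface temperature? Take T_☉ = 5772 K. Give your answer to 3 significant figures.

5.20×10^3 K

T/T_☉ = (L/L_☉)^(1/4) / (R/R_☉)^(1/2)
T = 5772 × (0.797)^(1/4) / √(1.10) = 5772 × 0.9449 / 1.049 = 5200 K.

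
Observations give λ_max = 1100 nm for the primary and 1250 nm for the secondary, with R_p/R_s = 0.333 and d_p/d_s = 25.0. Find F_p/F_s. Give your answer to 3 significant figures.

2.96×10^-4

Wien's law: T_p/T_s = λ_s/λ_p = 1250/1100 = 1.136.
L_p/L_s = (R_p/R_s)²(T_p/T_s)⁴ = (0.333)²(1.136)⁴ = 0.1849.
F_p/F_s = (L_p/L_s)/(d_p/d_s)² = 0.1849/(25.0)² = 2.959×10^-4.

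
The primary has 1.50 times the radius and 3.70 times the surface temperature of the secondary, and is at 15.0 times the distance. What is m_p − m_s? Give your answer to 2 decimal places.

-0.68

L_p/L_s = (1.50)²(3.70)⁴ = 421.7.
F_p/F_s = (L_p/L_s)/(d_p/d_s)² = 421.7/225.0 = 1.874.
m_p − m_s = −2.5 log₁₀(1.874) = -0.68.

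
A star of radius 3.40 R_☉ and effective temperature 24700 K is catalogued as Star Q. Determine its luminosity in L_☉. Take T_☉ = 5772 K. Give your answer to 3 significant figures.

L/L_☉ = (R/R_☉)² (T/T_☉)⁴ = (3.40)² × (24700/5772)⁴
       = 11.56 × (4.279)⁴ = 11.56 × 335.3 = 3877.

3.88×10^3 L_☉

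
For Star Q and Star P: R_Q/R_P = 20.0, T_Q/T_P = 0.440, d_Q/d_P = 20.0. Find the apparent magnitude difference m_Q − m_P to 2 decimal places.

L_Q/L_P = (20.0)²(0.440)⁴ = 14.99.
F_Q/F_P = (L_Q/L_P)/(d_Q/d_P)² = 14.99/400.0 = 0.03748.
m_Q − m_P = −2.5 log₁₀(0.03748) = 3.57.

3.57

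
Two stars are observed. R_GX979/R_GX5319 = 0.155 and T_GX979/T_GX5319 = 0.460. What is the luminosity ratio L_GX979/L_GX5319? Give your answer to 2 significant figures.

0.0011

From the Stefan–Boltzmann law, L ∝ R²T⁴, so
L_GX979/L_GX5319 = (R_GX979/R_GX5319)² (T_GX979/T_GX5319)⁴ = (0.155)² × (0.460)⁴ = 0.02403 × 0.04477 = 0.001076.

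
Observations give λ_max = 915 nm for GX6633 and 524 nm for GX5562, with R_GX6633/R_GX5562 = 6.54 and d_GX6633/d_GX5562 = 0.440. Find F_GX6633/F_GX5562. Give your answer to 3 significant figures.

Wien's law: T_GX6633/T_GX5562 = λ_GX5562/λ_GX6633 = 524/915 = 0.5727.
L_GX6633/L_GX5562 = (R_GX6633/R_GX5562)²(T_GX6633/T_GX5562)⁴ = (6.54)²(0.5727)⁴ = 4.600.
F_GX6633/F_GX5562 = (L_GX6633/L_GX5562)/(d_GX6633/d_GX5562)² = 4.600/(0.440)² = 23.76.

23.8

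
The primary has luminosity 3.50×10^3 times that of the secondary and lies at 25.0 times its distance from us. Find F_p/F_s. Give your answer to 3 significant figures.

F = L/(4πd²), so F_p/F_s = (L_p/L_s) / (d_p/d_s)²
= 3.50×10^3 / (25.0)² = 3.50×10^3 / 625.0 = 5.600.

5.60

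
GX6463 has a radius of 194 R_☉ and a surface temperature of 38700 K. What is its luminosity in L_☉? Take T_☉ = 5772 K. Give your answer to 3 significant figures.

7.61×10^7 L_☉

L/L_☉ = (R/R_☉)² (T/T_☉)⁴ = (194)² × (38700/5772)⁴
       = 3.764×10^4 × (6.705)⁴ = 3.764×10^4 × 2021 = 7.606×10^7.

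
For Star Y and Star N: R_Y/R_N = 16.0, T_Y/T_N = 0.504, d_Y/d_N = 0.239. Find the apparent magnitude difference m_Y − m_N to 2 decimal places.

-6.15

L_Y/L_N = (16.0)²(0.504)⁴ = 16.52.
F_Y/F_N = (L_Y/L_N)/(d_Y/d_N)² = 16.52/0.05712 = 289.2.
m_Y − m_N = −2.5 log₁₀(289.2) = -6.15.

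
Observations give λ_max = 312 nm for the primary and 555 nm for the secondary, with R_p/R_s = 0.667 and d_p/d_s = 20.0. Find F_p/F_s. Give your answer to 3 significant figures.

Wien's law: T_p/T_s = λ_s/λ_p = 555/312 = 1.779.
L_p/L_s = (R_p/R_s)²(T_p/T_s)⁴ = (0.667)²(1.779)⁴ = 4.455.
F_p/F_s = (L_p/L_s)/(d_p/d_s)² = 4.455/(20.0)² = 0.01114.

0.0111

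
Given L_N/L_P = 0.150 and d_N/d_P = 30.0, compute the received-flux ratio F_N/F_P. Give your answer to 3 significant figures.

1.67×10^-4

F = L/(4πd²), so F_N/F_P = (L_N/L_P) / (d_N/d_P)²
= 0.150 / (30.0)² = 0.150 / 900.0 = 1.667×10^-4.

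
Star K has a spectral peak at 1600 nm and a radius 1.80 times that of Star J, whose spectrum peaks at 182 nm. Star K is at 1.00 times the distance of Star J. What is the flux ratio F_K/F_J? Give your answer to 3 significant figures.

5.42×10^-4

Wien's law: T_K/T_J = λ_J/λ_K = 182/1600 = 0.1138.
L_K/L_J = (R_K/R_J)²(T_K/T_J)⁴ = (1.80)²(0.1138)⁴ = 5.424×10^-4.
F_K/F_J = (L_K/L_J)/(d_K/d_J)² = 5.424×10^-4/(1.00)² = 5.424×10^-4.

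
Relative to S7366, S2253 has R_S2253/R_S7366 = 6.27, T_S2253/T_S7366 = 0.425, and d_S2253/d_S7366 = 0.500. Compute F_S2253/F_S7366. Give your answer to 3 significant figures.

L_S2253/L_S7366 = (R_S2253/R_S7366)²(T_S2253/T_S7366)⁴ = (6.27)² × (0.425)⁴ = 1.283.
F_S2253/F_S7366 = (L_S2253/L_S7366)/(d_S2253/d_S7366)² = 1.283 / (0.500)² = 5.130.

5.13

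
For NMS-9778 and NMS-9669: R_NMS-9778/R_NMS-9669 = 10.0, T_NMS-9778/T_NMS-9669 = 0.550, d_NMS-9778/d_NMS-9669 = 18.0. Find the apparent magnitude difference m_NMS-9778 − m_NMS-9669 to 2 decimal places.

L_NMS-9778/L_NMS-9669 = (10.0)²(0.550)⁴ = 9.151.
F_NMS-9778/F_NMS-9669 = (L_NMS-9778/L_NMS-9669)/(d_NMS-9778/d_NMS-9669)² = 9.151/324.0 = 0.02824.
m_NMS-9778 − m_NMS-9669 = −2.5 log₁₀(0.02824) = 3.87.

3.87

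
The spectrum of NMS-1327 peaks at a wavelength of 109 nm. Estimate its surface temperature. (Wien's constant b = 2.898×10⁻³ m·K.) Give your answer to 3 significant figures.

T = b/λ_max = 2.898×10⁻³ / (109×10⁻⁹) = 2.659×10^4 K.

2.66×10^4 K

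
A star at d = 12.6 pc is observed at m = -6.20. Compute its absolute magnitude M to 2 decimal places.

M = m − 5 log₁₀(d/10 pc) = -6.20 − 5 log₁₀(12.6/10)
  = -6.20 − 5 × 0.100 = -6.20 − 0.50 = -6.70.

-6.70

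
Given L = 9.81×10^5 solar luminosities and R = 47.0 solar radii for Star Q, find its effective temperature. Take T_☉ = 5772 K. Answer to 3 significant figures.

2.65×10^4 K

T/T_☉ = (L/L_☉)^(1/4) / (R/R_☉)^(1/2)
T = 5772 × (9.81×10^5)^(1/4) / √(47.0) = 5772 × 31.47 / 6.856 = 2.650×10^4 K.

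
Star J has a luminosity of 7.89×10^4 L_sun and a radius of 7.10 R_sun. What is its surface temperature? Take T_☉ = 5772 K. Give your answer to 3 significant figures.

T/T_☉ = (L/L_☉)^(1/4) / (R/R_☉)^(1/2)
T = 5772 × (7.89×10^4)^(1/4) / √(7.10) = 5772 × 16.76 / 2.665 = 3.630×10^4 K.

3.63×10^4 K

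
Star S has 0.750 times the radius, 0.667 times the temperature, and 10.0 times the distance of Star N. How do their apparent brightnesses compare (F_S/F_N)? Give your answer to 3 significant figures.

0.00111

L_S/L_N = (R_S/R_N)²(T_S/T_N)⁴ = (0.750)² × (0.667)⁴ = 0.1113.
F_S/F_N = (L_S/L_N)/(d_S/d_N)² = 0.1113 / (10.0)² = 0.001113.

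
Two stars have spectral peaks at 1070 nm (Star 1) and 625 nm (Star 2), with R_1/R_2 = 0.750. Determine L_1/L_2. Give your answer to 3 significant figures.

0.0655

Wien's law gives T ∝ 1/λ_max, so T_1/T_2 = λ_2/λ_1 = 625/1070 = 0.5841.
Then L ∝ R²T⁴ gives L_1/L_2 = (0.750)² × (0.5841)⁴ = 0.5625 × 0.1164 = 0.06548.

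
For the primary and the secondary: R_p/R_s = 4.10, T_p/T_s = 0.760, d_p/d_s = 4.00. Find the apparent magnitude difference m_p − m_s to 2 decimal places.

L_p/L_s = (4.10)²(0.760)⁴ = 5.608.
F_p/F_s = (L_p/L_s)/(d_p/d_s)² = 5.608/16.00 = 0.3505.
m_p − m_s = −2.5 log₁₀(0.3505) = 1.14.

1.14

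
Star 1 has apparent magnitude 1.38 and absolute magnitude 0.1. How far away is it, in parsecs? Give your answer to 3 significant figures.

m − M = 5 log₁₀(d/10 pc)
1.38 − (0.1) = 1.28 = 5 log₁₀(d/10)
d = 10 × 10^(1.28/5) = 10 × 10^0.256 = 18.03 pc.

18.0 pc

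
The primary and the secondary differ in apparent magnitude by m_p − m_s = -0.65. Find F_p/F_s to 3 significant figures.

F_p/F_s = 10^(−(m_p − m_s)/2.5) = 10^(0.65/2.5) = 10^0.260 = 1.820.

1.82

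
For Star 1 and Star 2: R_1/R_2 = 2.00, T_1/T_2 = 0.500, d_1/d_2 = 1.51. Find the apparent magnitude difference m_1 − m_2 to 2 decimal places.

L_1/L_2 = (2.00)²(0.500)⁴ = 0.2500.
F_1/F_2 = (L_1/L_2)/(d_1/d_2)² = 0.2500/2.280 = 0.1096.
m_1 − m_2 = −2.5 log₁₀(0.1096) = 2.40.

2.40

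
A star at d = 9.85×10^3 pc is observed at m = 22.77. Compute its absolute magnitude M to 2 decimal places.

M = m − 5 log₁₀(d/10 pc) = 22.77 − 5 log₁₀(9.85×10^3/10)
  = 22.77 − 5 × 2.993 = 22.77 − 14.97 = 7.80.

7.80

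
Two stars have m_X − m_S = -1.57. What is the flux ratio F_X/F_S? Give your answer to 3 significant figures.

F_X/F_S = 10^(−(m_X − m_S)/2.5) = 10^(1.57/2.5) = 10^0.628 = 4.246.

4.25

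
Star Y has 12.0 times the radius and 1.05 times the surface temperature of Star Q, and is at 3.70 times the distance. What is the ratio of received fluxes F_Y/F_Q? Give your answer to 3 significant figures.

L_Y/L_Q = (R_Y/R_Q)²(T_Y/T_Q)⁴ = (12.0)² × (1.05)⁴ = 175.0.
F_Y/F_Q = (L_Y/L_Q)/(d_Y/d_Q)² = 175.0 / (3.70)² = 12.79.

12.8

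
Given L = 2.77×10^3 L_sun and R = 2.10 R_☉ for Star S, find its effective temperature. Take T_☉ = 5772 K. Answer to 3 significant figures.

T/T_☉ = (L/L_☉)^(1/4) / (R/R_☉)^(1/2)
T = 5772 × (2.77×10^3)^(1/4) / √(2.10) = 5772 × 7.255 / 1.449 = 2.890×10^4 K.

2.89×10^4 K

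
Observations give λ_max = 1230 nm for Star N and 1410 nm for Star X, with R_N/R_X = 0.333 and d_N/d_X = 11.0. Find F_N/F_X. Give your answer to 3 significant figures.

Wien's law: T_N/T_X = λ_X/λ_N = 1410/1230 = 1.146.
L_N/L_X = (R_N/R_X)²(T_N/T_X)⁴ = (0.333)²(1.146)⁴ = 0.1915.
F_N/F_X = (L_N/L_X)/(d_N/d_X)² = 0.1915/(11.0)² = 0.001583.

0.00158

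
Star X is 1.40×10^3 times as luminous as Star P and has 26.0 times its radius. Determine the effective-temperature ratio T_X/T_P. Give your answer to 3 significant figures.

1.20

L ∝ R²T⁴ gives T ∝ (L/R²)^(1/4), so
T_X/T_P = (1.40×10^3 / 26.0²)^(1/4) = (2.071)^(1/4) = 1.200.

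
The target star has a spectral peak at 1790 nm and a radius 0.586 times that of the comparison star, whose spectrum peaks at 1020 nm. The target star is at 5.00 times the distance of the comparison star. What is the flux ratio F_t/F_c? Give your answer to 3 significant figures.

Wien's law: T_t/T_c = λ_c/λ_t = 1020/1790 = 0.5698.
L_t/L_c = (R_t/R_c)²(T_t/T_c)⁴ = (0.586)²(0.5698)⁴ = 0.03621.
F_t/F_c = (L_t/L_c)/(d_t/d_c)² = 0.03621/(5.00)² = 0.001448.

0.00145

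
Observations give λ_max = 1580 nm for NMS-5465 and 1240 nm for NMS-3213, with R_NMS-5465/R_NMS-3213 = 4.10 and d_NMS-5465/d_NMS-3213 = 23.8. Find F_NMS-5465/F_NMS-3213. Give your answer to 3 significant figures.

Wien's law: T_NMS-5465/T_NMS-3213 = λ_NMS-3213/λ_NMS-5465 = 1240/1580 = 0.7848.
L_NMS-5465/L_NMS-3213 = (R_NMS-5465/R_NMS-3213)²(T_NMS-5465/T_NMS-3213)⁴ = (4.10)²(0.7848)⁴ = 6.377.
F_NMS-5465/F_NMS-3213 = (L_NMS-5465/L_NMS-3213)/(d_NMS-5465/d_NMS-3213)² = 6.377/(23.8)² = 0.01126.

0.0113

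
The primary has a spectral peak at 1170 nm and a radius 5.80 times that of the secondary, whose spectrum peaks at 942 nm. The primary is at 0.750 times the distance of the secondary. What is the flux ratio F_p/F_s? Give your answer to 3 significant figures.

Wien's law: T_p/T_s = λ_s/λ_p = 942/1170 = 0.8051.
L_p/L_s = (R_p/R_s)²(T_p/T_s)⁴ = (5.80)²(0.8051)⁴ = 14.14.
F_p/F_s = (L_p/L_s)/(d_p/d_s)² = 14.14/(0.750)² = 25.13.

25.1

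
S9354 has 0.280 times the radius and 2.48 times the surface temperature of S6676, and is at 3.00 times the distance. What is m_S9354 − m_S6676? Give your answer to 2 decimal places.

1.21

L_S9354/L_S6676 = (0.280)²(2.48)⁴ = 2.966.
F_S9354/F_S6676 = (L_S9354/L_S6676)/(d_S9354/d_S6676)² = 2.966/9.000 = 0.3295.
m_S9354 − m_S6676 = −2.5 log₁₀(0.3295) = 1.21.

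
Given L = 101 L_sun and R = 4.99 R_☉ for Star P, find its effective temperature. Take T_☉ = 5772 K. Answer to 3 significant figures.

8.19×10^3 K

T/T_☉ = (L/L_☉)^(1/4) / (R/R_☉)^(1/2)
T = 5772 × (101)^(1/4) / √(4.99) = 5772 × 3.170 / 2.234 = 8191 K.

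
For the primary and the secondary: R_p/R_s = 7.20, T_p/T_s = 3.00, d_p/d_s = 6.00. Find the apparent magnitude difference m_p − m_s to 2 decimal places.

-5.17

L_p/L_s = (7.20)²(3.00)⁴ = 4199.
F_p/F_s = (L_p/L_s)/(d_p/d_s)² = 4199/36.00 = 116.6.
m_p − m_s = −2.5 log₁₀(116.6) = -5.17.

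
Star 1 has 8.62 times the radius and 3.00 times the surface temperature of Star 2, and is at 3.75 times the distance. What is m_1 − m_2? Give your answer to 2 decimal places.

-6.58

L_1/L_2 = (8.62)²(3.00)⁴ = 6019.
F_1/F_2 = (L_1/L_2)/(d_1/d_2)² = 6019/14.06 = 428.0.
m_1 − m_2 = −2.5 log₁₀(428.0) = -6.58.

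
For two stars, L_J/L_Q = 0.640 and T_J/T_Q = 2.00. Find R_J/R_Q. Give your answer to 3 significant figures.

L ∝ R²T⁴ gives R ∝ √L / T², so
R_J/R_Q = √(0.640) / (2.00)² = 0.8000 / 4.000 = 0.2000.

0.200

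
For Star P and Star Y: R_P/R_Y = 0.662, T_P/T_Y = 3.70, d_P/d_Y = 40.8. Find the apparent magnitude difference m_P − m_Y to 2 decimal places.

3.27

L_P/L_Y = (0.662)²(3.70)⁴ = 82.13.
F_P/F_Y = (L_P/L_Y)/(d_P/d_Y)² = 82.13/1665 = 0.04934.
m_P − m_Y = −2.5 log₁₀(0.04934) = 3.27.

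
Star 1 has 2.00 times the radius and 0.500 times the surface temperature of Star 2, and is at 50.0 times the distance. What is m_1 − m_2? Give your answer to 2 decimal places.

10.00

L_1/L_2 = (2.00)²(0.500)⁴ = 0.2500.
F_1/F_2 = (L_1/L_2)/(d_1/d_2)² = 0.2500/2500 = 1.000×10^-4.
m_1 − m_2 = −2.5 log₁₀(1.000×10^-4) = 10.00.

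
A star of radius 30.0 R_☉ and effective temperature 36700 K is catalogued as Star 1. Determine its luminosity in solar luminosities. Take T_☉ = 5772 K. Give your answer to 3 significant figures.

L/L_☉ = (R/R_☉)² (T/T_☉)⁴ = (30.0)² × (36700/5772)⁴
       = 900.0 × (6.358)⁴ = 900.0 × 1634 = 1.471×10^6.

1.47×10^6 solar luminosities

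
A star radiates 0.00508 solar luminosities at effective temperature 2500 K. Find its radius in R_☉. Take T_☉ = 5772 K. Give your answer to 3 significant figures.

R/R_☉ = √(L/L_☉) / (T/T_☉)² = √(0.00508) / (0.4331)²
       = 0.07127 / 0.1876 = 0.3799.

0.380 R_☉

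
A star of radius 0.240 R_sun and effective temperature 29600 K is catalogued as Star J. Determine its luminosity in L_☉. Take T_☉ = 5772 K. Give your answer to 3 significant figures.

39.8 L_☉

L/L_☉ = (R/R_☉)² (T/T_☉)⁴ = (0.240)² × (29600/5772)⁴
       = 0.05760 × (5.128)⁴ = 0.05760 × 691.6 = 39.84.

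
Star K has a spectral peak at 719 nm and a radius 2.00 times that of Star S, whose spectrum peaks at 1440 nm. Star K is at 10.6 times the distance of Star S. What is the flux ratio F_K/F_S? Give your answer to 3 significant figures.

0.573

Wien's law: T_K/T_S = λ_S/λ_K = 1440/719 = 2.003.
L_K/L_S = (R_K/R_S)²(T_K/T_S)⁴ = (2.00)²(2.003)⁴ = 64.36.
F_K/F_S = (L_K/L_S)/(d_K/d_S)² = 64.36/(10.6)² = 0.5728.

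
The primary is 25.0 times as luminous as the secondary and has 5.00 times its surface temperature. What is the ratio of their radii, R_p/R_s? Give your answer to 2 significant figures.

0.20

L ∝ R²T⁴ gives R ∝ √L / T², so
R_p/R_s = √(25.0) / (5.00)² = 5.000 / 25.00 = 0.2000.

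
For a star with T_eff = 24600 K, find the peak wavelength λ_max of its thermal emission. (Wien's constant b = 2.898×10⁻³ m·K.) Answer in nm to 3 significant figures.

118 nm

λ_max = b/T = 2.898×10⁻³ / 24600 = 1.18×10^-7 m = 117.8 nm.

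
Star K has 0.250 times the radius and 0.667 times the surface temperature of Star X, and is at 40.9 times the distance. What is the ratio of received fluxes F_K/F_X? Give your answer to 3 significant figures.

L_K/L_X = (R_K/R_X)²(T_K/T_X)⁴ = (0.250)² × (0.667)⁴ = 0.01237.
F_K/F_X = (L_K/L_X)/(d_K/d_X)² = 0.01237 / (40.9)² = 7.395×10^-6.

7.39×10^-6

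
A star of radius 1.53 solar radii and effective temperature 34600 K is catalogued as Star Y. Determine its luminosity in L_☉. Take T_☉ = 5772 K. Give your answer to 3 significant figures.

L/L_☉ = (R/R_☉)² (T/T_☉)⁴ = (1.53)² × (34600/5772)⁴
       = 2.341 × (5.994)⁴ = 2.341 × 1291 = 3023.

3.02×10^3 L_☉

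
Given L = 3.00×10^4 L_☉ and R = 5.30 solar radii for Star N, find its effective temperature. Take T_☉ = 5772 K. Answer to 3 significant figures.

T/T_☉ = (L/L_☉)^(1/4) / (R/R_☉)^(1/2)
T = 5772 × (3.00×10^4)^(1/4) / √(5.30) = 5772 × 13.16 / 2.302 = 3.300×10^4 K.

3.30×10^4 K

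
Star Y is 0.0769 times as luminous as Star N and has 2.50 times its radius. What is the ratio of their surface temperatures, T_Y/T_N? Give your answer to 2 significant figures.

L ∝ R²T⁴ gives T ∝ (L/R²)^(1/4), so
T_Y/T_N = (0.0769 / 2.50²)^(1/4) = (0.01230)^(1/4) = 0.3331.

0.33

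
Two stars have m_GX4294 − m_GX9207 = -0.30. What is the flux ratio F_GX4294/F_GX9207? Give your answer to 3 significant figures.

F_GX4294/F_GX9207 = 10^(−(m_GX4294 − m_GX9207)/2.5) = 10^(0.30/2.5) = 10^0.120 = 1.318.

1.32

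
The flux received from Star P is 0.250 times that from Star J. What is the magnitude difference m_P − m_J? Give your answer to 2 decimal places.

1.51

m_P − m_J = −2.5 log₁₀(F_P/F_J) = −2.5 log₁₀(0.250) = −2.5 × (-0.602) = 1.505.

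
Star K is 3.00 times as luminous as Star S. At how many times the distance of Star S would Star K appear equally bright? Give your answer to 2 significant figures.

1.7

Equal flux requires L_K/d_K² = L_S/d_S², so d_K/d_S = √(L_K/L_S)
= √(3.00) = 1.732.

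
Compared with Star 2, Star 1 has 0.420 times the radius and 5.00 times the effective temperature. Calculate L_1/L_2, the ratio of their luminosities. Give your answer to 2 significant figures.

From the Stefan–Boltzmann law, L ∝ R²T⁴, so
L_1/L_2 = (R_1/R_2)² (T_1/T_2)⁴ = (0.420)² × (5.00)⁴ = 0.1764 × 625.0 = 110.2.

1.1×10^2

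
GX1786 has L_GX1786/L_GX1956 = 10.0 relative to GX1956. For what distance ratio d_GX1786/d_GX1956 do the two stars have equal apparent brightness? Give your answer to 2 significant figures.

3.2

Equal flux requires L_GX1786/d_GX1786² = L_GX1956/d_GX1956², so d_GX1786/d_GX1956 = √(L_GX1786/L_GX1956)
= √(10.0) = 3.162.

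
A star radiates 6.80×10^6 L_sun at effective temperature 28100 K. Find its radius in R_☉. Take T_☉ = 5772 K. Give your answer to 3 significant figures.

R/R_☉ = √(L/L_☉) / (T/T_☉)² = √(6.80×10^6) / (4.868)²
       = 2608 / 23.70 = 110.0.

110 R_☉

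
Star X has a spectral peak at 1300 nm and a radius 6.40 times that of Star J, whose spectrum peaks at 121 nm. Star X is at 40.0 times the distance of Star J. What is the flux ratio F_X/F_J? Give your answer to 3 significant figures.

1.92×10^-6

Wien's law: T_X/T_J = λ_J/λ_X = 121/1300 = 0.09308.
L_X/L_J = (R_X/R_J)²(T_X/T_J)⁴ = (6.40)²(0.09308)⁴ = 0.003074.
F_X/F_J = (L_X/L_J)/(d_X/d_J)² = 0.003074/(40.0)² = 1.921×10^-6.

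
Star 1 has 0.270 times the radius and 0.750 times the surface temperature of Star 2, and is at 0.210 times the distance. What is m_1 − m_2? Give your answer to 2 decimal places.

L_1/L_2 = (0.270)²(0.750)⁴ = 0.02307.
F_1/F_2 = (L_1/L_2)/(d_1/d_2)² = 0.02307/0.04410 = 0.5230.
m_1 − m_2 = −2.5 log₁₀(0.5230) = 0.70.

0.70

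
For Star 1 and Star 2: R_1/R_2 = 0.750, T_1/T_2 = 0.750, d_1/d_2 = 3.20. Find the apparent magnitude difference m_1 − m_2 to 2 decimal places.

L_1/L_2 = (0.750)²(0.750)⁴ = 0.1780.
F_1/F_2 = (L_1/L_2)/(d_1/d_2)² = 0.1780/10.24 = 0.01738.
m_1 − m_2 = −2.5 log₁₀(0.01738) = 4.40.

4.40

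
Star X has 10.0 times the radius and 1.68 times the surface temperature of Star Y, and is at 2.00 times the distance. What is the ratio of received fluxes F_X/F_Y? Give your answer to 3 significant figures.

L_X/L_Y = (R_X/R_Y)²(T_X/T_Y)⁴ = (10.0)² × (1.68)⁴ = 796.6.
F_X/F_Y = (L_X/L_Y)/(d_X/d_Y)² = 796.6 / (2.00)² = 199.1.

199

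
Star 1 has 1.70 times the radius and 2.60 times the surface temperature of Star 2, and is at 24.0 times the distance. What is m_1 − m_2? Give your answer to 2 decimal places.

L_1/L_2 = (1.70)²(2.60)⁴ = 132.1.
F_1/F_2 = (L_1/L_2)/(d_1/d_2)² = 132.1/576.0 = 0.2293.
m_1 − m_2 = −2.5 log₁₀(0.2293) = 1.60.

1.60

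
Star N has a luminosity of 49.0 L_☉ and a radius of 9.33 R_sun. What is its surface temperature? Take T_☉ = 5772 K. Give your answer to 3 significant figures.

5.00×10^3 K

T/T_☉ = (L/L_☉)^(1/4) / (R/R_☉)^(1/2)
T = 5772 × (49.0)^(1/4) / √(9.33) = 5772 × 2.646 / 3.055 = 5000 K.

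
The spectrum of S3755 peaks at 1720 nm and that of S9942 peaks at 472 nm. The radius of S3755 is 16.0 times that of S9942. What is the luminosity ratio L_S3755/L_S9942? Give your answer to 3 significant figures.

1.45

Wien's law gives T ∝ 1/λ_max, so T_S3755/T_S9942 = λ_S9942/λ_S3755 = 472/1720 = 0.2744.
Then L ∝ R²T⁴ gives L_S3755/L_S9942 = (16.0)² × (0.2744)⁴ = 256.0 × 0.005671 = 1.452.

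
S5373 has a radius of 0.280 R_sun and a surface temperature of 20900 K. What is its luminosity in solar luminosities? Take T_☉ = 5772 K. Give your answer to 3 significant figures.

13.5 solar luminosities

L/L_☉ = (R/R_☉)² (T/T_☉)⁴ = (0.280)² × (20900/5772)⁴
       = 0.07840 × (3.621)⁴ = 0.07840 × 171.9 = 13.48.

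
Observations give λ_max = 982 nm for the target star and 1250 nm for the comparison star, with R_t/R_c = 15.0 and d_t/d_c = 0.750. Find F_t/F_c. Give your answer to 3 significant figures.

Wien's law: T_t/T_c = λ_c/λ_t = 1250/982 = 1.273.
L_t/L_c = (R_t/R_c)²(T_t/T_c)⁴ = (15.0)²(1.273)⁴ = 590.7.
F_t/F_c = (L_t/L_c)/(d_t/d_c)² = 590.7/(0.750)² = 1050.

1.05×10^3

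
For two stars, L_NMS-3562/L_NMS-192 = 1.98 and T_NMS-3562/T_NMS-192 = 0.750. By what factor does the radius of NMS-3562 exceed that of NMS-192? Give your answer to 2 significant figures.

L ∝ R²T⁴ gives R ∝ √L / T², so
R_NMS-3562/R_NMS-192 = √(1.98) / (0.750)² = 1.407 / 0.5625 = 2.502.

2.5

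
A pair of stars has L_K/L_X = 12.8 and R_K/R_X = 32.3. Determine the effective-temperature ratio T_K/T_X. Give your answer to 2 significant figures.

0.33

L ∝ R²T⁴ gives T ∝ (L/R²)^(1/4), so
T_K/T_X = (12.8 / 32.3²)^(1/4) = (0.01227)^(1/4) = 0.3328.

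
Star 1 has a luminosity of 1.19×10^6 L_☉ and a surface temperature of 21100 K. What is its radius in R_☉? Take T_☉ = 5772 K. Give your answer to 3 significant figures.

R/R_☉ = √(L/L_☉) / (T/T_☉)² = √(1.19×10^6) / (3.656)²
       = 1091 / 13.36 = 81.63.

81.6 R_☉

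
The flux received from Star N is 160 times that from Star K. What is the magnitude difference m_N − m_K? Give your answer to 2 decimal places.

-5.51

m_N − m_K = −2.5 log₁₀(F_N/F_K) = −2.5 log₁₀(160) = −2.5 × (2.204) = -5.510.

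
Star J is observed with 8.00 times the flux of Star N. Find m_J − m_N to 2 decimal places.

m_J − m_N = −2.5 log₁₀(F_J/F_N) = −2.5 log₁₀(8.00) = −2.5 × (0.903) = -2.258.

-2.26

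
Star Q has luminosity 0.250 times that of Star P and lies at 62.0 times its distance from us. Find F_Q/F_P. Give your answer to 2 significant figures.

6.5×10^-5

F = L/(4πd²), so F_Q/F_P = (L_Q/L_P) / (d_Q/d_P)²
= 0.250 / (62.0)² = 0.250 / 3844 = 6.504×10^-5.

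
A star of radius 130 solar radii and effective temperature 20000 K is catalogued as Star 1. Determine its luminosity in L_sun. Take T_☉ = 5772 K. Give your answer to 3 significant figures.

2.44×10^6 L_sun

L/L_☉ = (R/R_☉)² (T/T_☉)⁴ = (130)² × (20000/5772)⁴
       = 1.690×10^4 × (3.465)⁴ = 1.690×10^4 × 144.2 = 2.436×10^6.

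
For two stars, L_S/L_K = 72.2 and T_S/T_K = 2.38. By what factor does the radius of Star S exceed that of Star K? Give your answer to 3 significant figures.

1.50

L ∝ R²T⁴ gives R ∝ √L / T², so
R_S/R_K = √(72.2) / (2.38)² = 8.497 / 5.664 = 1.500.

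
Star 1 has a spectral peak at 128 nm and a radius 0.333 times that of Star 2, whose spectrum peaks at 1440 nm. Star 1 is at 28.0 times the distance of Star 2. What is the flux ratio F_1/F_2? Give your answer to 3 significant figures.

2.27

Wien's law: T_1/T_2 = λ_2/λ_1 = 1440/128 = 11.25.
L_1/L_2 = (R_1/R_2)²(T_1/T_2)⁴ = (0.333)²(11.25)⁴ = 1776.
F_1/F_2 = (L_1/L_2)/(d_1/d_2)² = 1776/(28.0)² = 2.266.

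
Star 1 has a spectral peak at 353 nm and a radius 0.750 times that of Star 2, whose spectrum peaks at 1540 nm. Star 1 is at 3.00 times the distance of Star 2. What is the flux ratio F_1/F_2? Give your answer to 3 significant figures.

Wien's law: T_1/T_2 = λ_2/λ_1 = 1540/353 = 4.363.
L_1/L_2 = (R_1/R_2)²(T_1/T_2)⁴ = (0.750)²(4.363)⁴ = 203.8.
F_1/F_2 = (L_1/L_2)/(d_1/d_2)² = 203.8/(3.00)² = 22.64.

22.6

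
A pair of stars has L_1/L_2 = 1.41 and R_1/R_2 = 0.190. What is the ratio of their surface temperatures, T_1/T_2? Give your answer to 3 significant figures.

2.50

L ∝ R²T⁴ gives T ∝ (L/R²)^(1/4), so
T_1/T_2 = (1.41 / 0.190²)^(1/4) = (39.06)^(1/4) = 2.500.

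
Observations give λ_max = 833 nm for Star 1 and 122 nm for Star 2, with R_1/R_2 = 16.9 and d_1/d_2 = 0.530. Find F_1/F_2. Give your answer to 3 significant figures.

0.468

Wien's law: T_1/T_2 = λ_2/λ_1 = 122/833 = 0.1465.
L_1/L_2 = (R_1/R_2)²(T_1/T_2)⁴ = (16.9)²(0.1465)⁴ = 0.1314.
F_1/F_2 = (L_1/L_2)/(d_1/d_2)² = 0.1314/(0.530)² = 0.4678.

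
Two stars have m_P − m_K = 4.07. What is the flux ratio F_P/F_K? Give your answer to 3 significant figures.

F_P/F_K = 10^(−(m_P − m_K)/2.5) = 10^(-4.07/2.5) = 10^-1.628 = 0.02355.

0.0236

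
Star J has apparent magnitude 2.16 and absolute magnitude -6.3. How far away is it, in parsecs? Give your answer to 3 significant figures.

m − M = 5 log₁₀(d/10 pc)
2.16 − (-6.3) = 8.46 = 5 log₁₀(d/10)
d = 10 × 10^(8.46/5) = 10 × 10^1.692 = 492.0 pc.

492 pc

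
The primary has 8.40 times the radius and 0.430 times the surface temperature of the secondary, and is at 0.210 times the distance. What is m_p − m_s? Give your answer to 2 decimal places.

L_p/L_s = (8.40)²(0.430)⁴ = 2.412.
F_p/F_s = (L_p/L_s)/(d_p/d_s)² = 2.412/0.04410 = 54.70.
m_p − m_s = −2.5 log₁₀(54.70) = -4.34.

-4.34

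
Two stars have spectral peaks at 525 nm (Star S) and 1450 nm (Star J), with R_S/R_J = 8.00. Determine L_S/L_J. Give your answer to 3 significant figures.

3.72×10^3

Wien's law gives T ∝ 1/λ_max, so T_S/T_J = λ_J/λ_S = 1450/525 = 2.762.
Then L ∝ R²T⁴ gives L_S/L_J = (8.00)² × (2.762)⁴ = 64.00 × 58.19 = 3724.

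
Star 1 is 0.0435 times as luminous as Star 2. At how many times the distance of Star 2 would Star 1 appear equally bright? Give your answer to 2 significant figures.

Equal flux requires L_1/d_1² = L_2/d_2², so d_1/d_2 = √(L_1/L_2)
= √(0.0435) = 0.2086.

0.21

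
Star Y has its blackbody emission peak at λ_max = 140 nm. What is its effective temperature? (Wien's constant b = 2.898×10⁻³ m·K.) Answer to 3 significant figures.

2.07×10^4 K

T = b/λ_max = 2.898×10⁻³ / (140×10⁻⁹) = 2.070×10^4 K.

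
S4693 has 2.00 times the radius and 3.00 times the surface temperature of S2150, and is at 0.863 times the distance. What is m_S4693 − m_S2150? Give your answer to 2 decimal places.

-6.60

L_S4693/L_S2150 = (2.00)²(3.00)⁴ = 324.0.
F_S4693/F_S2150 = (L_S4693/L_S2150)/(d_S4693/d_S2150)² = 324.0/0.7448 = 435.0.
m_S4693 − m_S2150 = −2.5 log₁₀(435.0) = -6.60.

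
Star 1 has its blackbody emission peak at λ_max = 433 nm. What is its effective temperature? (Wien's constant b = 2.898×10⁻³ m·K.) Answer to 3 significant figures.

6.69×10^3 K

T = b/λ_max = 2.898×10⁻³ / (433×10⁻⁹) = 6693 K.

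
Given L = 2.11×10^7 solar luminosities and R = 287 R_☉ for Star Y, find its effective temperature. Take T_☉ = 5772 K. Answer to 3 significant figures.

2.31×10^4 K

T/T_☉ = (L/L_☉)^(1/4) / (R/R_☉)^(1/2)
T = 5772 × (2.11×10^7)^(1/4) / √(287) = 5772 × 67.78 / 16.94 = 2.309×10^4 K.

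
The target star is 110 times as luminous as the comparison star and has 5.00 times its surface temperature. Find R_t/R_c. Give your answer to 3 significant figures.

0.420

L ∝ R²T⁴ gives R ∝ √L / T², so
R_t/R_c = √(110) / (5.00)² = 10.49 / 25.00 = 0.4195.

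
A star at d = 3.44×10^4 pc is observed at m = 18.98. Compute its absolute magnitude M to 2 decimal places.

M = m − 5 log₁₀(d/10 pc) = 18.98 − 5 log₁₀(3.44×10^4/10)
  = 18.98 − 5 × 3.537 = 18.98 − 17.68 = 1.30.

1.30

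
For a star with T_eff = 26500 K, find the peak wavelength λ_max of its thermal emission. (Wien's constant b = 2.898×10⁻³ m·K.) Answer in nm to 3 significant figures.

λ_max = b/T = 2.898×10⁻³ / 26500 = 1.09×10^-7 m = 109.4 nm.

109 nm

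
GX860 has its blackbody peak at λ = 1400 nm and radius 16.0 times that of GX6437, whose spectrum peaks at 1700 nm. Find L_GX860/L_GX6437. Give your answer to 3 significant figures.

Wien's law gives T ∝ 1/λ_max, so T_GX860/T_GX6437 = λ_GX6437/λ_GX860 = 1700/1400 = 1.214.
Then L ∝ R²T⁴ gives L_GX860/L_GX6437 = (16.0)² × (1.214)⁴ = 256.0 × 2.174 = 556.6.

557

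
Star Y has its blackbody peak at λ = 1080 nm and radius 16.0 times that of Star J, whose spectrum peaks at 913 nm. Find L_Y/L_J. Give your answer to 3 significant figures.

131

Wien's law gives T ∝ 1/λ_max, so T_Y/T_J = λ_J/λ_Y = 913/1080 = 0.8454.
Then L ∝ R²T⁴ gives L_Y/L_J = (16.0)² × (0.8454)⁴ = 256.0 × 0.5107 = 130.7.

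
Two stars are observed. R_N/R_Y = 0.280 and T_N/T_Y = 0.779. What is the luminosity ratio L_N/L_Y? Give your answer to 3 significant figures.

0.0289

From the Stefan–Boltzmann law, L ∝ R²T⁴, so
L_N/L_Y = (R_N/R_Y)² (T_N/T_Y)⁴ = (0.280)² × (0.779)⁴ = 0.07840 × 0.3683 = 0.02887.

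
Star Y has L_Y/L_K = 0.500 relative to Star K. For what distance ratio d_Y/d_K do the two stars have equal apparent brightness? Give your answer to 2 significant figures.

0.71

Equal flux requires L_Y/d_Y² = L_K/d_K², so d_Y/d_K = √(L_Y/L_K)
= √(0.500) = 0.7071.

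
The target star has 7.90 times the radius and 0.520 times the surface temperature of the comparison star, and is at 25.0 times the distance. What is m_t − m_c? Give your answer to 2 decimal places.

L_t/L_c = (7.90)²(0.520)⁴ = 4.563.
F_t/F_c = (L_t/L_c)/(d_t/d_c)² = 4.563/625.0 = 0.007301.
m_t − m_c = −2.5 log₁₀(0.007301) = 5.34.

5.34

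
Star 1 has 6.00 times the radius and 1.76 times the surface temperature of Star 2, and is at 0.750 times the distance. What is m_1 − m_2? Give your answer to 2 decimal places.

-6.97

L_1/L_2 = (6.00)²(1.76)⁴ = 345.4.
F_1/F_2 = (L_1/L_2)/(d_1/d_2)² = 345.4/0.5625 = 614.1.
m_1 − m_2 = −2.5 log₁₀(614.1) = -6.97.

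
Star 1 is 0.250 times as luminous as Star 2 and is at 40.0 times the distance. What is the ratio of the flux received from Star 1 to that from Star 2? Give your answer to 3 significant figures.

F = L/(4πd²), so F_1/F_2 = (L_1/L_2) / (d_1/d_2)²
= 0.250 / (40.0)² = 0.250 / 1600 = 1.563×10^-4.

1.56×10^-4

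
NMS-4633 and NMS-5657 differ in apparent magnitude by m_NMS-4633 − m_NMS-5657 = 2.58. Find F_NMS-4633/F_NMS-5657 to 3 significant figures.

F_NMS-4633/F_NMS-5657 = 10^(−(m_NMS-4633 − m_NMS-5657)/2.5) = 10^(-2.58/2.5) = 10^-1.032 = 0.09290.

0.0929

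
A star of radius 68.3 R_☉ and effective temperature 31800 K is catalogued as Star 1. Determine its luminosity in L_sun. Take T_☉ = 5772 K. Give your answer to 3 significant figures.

4.30×10^6 L_sun

L/L_☉ = (R/R_☉)² (T/T_☉)⁴ = (68.3)² × (31800/5772)⁴
       = 4665 × (5.509)⁴ = 4665 × 921.3 = 4.298×10^6.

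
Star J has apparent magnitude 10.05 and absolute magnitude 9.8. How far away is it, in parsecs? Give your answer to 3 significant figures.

m − M = 5 log₁₀(d/10 pc)
10.05 − (9.8) = 0.25 = 5 log₁₀(d/10)
d = 10 × 10^(0.25/5) = 10 × 10^0.050 = 11.22 pc.

11.2 pc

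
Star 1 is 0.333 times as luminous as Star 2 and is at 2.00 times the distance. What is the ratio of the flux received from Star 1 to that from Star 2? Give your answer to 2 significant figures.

0.083

F = L/(4πd²), so F_1/F_2 = (L_1/L_2) / (d_1/d_2)²
= 0.333 / (2.00)² = 0.333 / 4.000 = 0.08325.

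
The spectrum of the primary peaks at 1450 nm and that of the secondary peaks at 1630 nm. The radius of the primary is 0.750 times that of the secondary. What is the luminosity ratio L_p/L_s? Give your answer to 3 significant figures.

Wien's law gives T ∝ 1/λ_max, so T_p/T_s = λ_s/λ_p = 1630/1450 = 1.124.
Then L ∝ R²T⁴ gives L_p/L_s = (0.750)² × (1.124)⁴ = 0.5625 × 1.597 = 0.8983.

0.898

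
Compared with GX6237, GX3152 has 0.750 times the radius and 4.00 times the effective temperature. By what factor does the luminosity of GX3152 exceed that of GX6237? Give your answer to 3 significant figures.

From the Stefan–Boltzmann law, L ∝ R²T⁴, so
L_GX3152/L_GX6237 = (R_GX3152/R_GX6237)² (T_GX3152/T_GX6237)⁴ = (0.750)² × (4.00)⁴ = 0.5625 × 256.0 = 144.0.

144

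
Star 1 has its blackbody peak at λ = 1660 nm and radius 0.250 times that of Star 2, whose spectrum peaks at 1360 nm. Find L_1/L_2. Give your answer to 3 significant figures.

Wien's law gives T ∝ 1/λ_max, so T_1/T_2 = λ_2/λ_1 = 1360/1660 = 0.8193.
Then L ∝ R²T⁴ gives L_1/L_2 = (0.250)² × (0.8193)⁴ = 0.06250 × 0.4505 = 0.02816.

0.0282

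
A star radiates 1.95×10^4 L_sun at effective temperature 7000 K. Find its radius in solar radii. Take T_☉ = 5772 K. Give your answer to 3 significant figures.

94.9 solar radii

R/R_☉ = √(L/L_☉) / (T/T_☉)² = √(1.95×10^4) / (1.213)²
       = 139.6 / 1.471 = 94.95.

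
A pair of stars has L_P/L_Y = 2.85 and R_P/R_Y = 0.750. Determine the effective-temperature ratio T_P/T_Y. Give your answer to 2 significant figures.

L ∝ R²T⁴ gives T ∝ (L/R²)^(1/4), so
T_P/T_Y = (2.85 / 0.750²)^(1/4) = (5.067)^(1/4) = 1.500.

1.5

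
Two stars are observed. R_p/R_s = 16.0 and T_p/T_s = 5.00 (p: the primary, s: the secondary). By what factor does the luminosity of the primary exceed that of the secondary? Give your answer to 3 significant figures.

1.60×10^5

From the Stefan–Boltzmann law, L ∝ R²T⁴, so
L_p/L_s = (R_p/R_s)² (T_p/T_s)⁴ = (16.0)² × (5.00)⁴ = 256.0 × 625.0 = 1.600×10^5.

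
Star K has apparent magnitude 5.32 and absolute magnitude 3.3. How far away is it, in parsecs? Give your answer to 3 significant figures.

m − M = 5 log₁₀(d/10 pc)
5.32 − (3.3) = 2.02 = 5 log₁₀(d/10)
d = 10 × 10^(2.02/5) = 10 × 10^0.404 = 25.35 pc.

25.4 pc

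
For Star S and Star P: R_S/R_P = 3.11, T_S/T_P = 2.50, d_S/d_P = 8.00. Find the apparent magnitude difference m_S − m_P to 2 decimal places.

-1.93

L_S/L_P = (3.11)²(2.50)⁴ = 377.8.
F_S/F_P = (L_S/L_P)/(d_S/d_P)² = 377.8/64.00 = 5.903.
m_S − m_P = −2.5 log₁₀(5.903) = -1.93.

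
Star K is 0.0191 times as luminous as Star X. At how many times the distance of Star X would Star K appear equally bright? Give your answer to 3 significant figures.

Equal flux requires L_K/d_K² = L_X/d_X², so d_K/d_X = √(L_K/L_X)
= √(0.0191) = 0.1382.

0.138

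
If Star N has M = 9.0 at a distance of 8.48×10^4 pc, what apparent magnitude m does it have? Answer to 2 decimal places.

m = M + 5 log₁₀(d/10 pc) = 9.0 + 5 log₁₀(8.48×10^4/10)
  = 9.0 + 5 × 3.928 = 9.0 + 19.64 = 28.64.

28.64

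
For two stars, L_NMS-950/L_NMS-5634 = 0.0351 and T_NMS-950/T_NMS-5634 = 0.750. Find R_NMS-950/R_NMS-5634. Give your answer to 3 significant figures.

L ∝ R²T⁴ gives R ∝ √L / T², so
R_NMS-950/R_NMS-5634 = √(0.0351) / (0.750)² = 0.1873 / 0.5625 = 0.3331.

0.333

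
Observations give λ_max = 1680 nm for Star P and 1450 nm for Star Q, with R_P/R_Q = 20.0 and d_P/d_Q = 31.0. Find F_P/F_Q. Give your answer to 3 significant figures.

Wien's law: T_P/T_Q = λ_Q/λ_P = 1450/1680 = 0.8631.
L_P/L_Q = (R_P/R_Q)²(T_P/T_Q)⁴ = (20.0)²(0.8631)⁴ = 222.0.
F_P/F_Q = (L_P/L_Q)/(d_P/d_Q)² = 222.0/(31.0)² = 0.2310.

0.231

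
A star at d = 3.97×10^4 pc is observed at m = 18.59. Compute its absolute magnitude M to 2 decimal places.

0.60

M = m − 5 log₁₀(d/10 pc) = 18.59 − 5 log₁₀(3.97×10^4/10)
  = 18.59 − 5 × 3.599 = 18.59 − 17.99 = 0.60.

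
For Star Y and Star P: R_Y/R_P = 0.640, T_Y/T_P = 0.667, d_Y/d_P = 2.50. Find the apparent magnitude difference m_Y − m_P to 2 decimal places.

4.72

L_Y/L_P = (0.640)²(0.667)⁴ = 0.08107.
F_Y/F_P = (L_Y/L_P)/(d_Y/d_P)² = 0.08107/6.250 = 0.01297.
m_Y − m_P = −2.5 log₁₀(0.01297) = 4.72.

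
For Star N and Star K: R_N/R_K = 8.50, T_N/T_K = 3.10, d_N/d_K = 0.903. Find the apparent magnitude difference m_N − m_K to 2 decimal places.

-9.78

L_N/L_K = (8.50)²(3.10)⁴ = 6672.
F_N/F_K = (L_N/L_K)/(d_N/d_K)² = 6672/0.8154 = 8183.
m_N − m_K = −2.5 log₁₀(8183) = -9.78.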